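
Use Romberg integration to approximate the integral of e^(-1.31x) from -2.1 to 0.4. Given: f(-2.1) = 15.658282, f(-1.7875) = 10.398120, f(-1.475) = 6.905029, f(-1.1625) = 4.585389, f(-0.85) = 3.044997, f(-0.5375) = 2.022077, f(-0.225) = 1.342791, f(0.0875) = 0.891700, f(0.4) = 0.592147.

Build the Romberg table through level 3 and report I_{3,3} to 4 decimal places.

I_{0,0} (trapezoid, 1 panel, h=2.5000): 20.313036
I_{1,0} (trapezoid, 2 panels, h=1.2500): 13.962764
I_{2,0} (trapezoid, 4 panels, h=0.6250): 12.136270
I_{3,0} (trapezoid, 8 panels, h=0.3125): 11.661037
I_{1,1} = 13.962764 + (13.962764 − 20.313036)/3 = 11.846007
I_{2,1} = 12.136270 + (12.136270 − 13.962764)/3 = 11.527439
I_{3,1} = 11.661037 + (11.661037 − 12.136270)/3 = 11.502626
I_{2,2} = 11.527439 + (11.527439 − 11.846007)/15 = 11.506201
I_{3,2} = 11.502626 + (11.502626 − 11.527439)/15 = 11.500972
I_{3,3} = 11.500972 + (11.500972 − 11.506201)/63 = 11.500889

11.5009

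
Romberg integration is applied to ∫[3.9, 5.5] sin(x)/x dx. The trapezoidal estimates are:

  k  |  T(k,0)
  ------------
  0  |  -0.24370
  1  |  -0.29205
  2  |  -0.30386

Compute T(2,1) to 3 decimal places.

-0.308

T(2,1) = (4·(-0.30386) − (-0.29205)) / 3 = -0.30780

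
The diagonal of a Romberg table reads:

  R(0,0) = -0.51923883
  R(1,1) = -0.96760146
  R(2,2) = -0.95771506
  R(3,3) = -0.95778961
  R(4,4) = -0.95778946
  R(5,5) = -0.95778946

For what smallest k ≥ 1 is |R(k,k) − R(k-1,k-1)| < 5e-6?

|R(1,1) − R(0,0)| = 0.44836263 ≥ 5e-6
|R(2,2) − R(1,1)| = 0.00988640 ≥ 5e-6
|R(3,3) − R(2,2)| = 0.00007455 ≥ 5e-6
|R(4,4) − R(3,3)| = 0.00000015 < 5e-6

k = 4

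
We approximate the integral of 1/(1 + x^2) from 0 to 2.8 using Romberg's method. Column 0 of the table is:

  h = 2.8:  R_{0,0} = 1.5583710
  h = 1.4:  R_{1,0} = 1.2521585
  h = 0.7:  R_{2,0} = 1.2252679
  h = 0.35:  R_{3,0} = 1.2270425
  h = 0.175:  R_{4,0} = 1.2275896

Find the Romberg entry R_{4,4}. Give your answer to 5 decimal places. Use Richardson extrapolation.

1.22777

Richardson extrapolation on the trapezoidal column (denominator 4−1=3):
R_{1,1} = (4·1.2521585 − 1.5583710) / 3 = 1.1500877
R_{2,1} = (4·1.2252679 − 1.2521585) / 3 = 1.2163044
R_{3,1} = (4·1.2270425 − 1.2252679) / 3 = 1.2276340
R_{4,1} = 1.2275896 + (1.2275896 − 1.2270425)/3 = 1.2277720
R_{2,2} = (16·1.2163044 − 1.1500877) / 15 = 1.2207188
R_{3,2} = (16·1.2276340 − 1.2163044) / 15 = 1.2283893
R_{4,2} = 1.2277720 + (1.2277720 − 1.2276340)/15 = 1.2277812
R_{3,3} = (64·1.2283893 − 1.2207188) / 63 = 1.2285111
R_{4,3} = (64·1.2277812 − 1.2283893) / 63 = 1.2277715
R_{4,4} = 1.2277715 + (1.2277715 − 1.2285111)/255 = 1.2277686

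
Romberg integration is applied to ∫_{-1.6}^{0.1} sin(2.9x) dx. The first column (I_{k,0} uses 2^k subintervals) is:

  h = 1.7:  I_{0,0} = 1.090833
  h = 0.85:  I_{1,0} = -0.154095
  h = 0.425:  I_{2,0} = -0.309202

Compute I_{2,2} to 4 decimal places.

-0.3470

I_{1,1} = -0.154095 + (-0.154095 − 1.090833)/3 = -0.569071
I_{2,1} = -0.309202 + (-0.309202 − (-0.154095))/3 = -0.360904
I_{2,2} = -0.360904 + (-0.360904 − (-0.569071))/15 = -0.347026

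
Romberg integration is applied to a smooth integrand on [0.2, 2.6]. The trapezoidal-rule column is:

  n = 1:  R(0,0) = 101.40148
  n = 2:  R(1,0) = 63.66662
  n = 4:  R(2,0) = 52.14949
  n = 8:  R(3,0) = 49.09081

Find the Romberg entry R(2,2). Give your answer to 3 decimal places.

Richardson extrapolation on the trapezoidal column (denominator 4−1=3):
R(1,1) = (4·63.66662 − 101.40148) / 3 = 51.08833
R(2,1) = 52.14949 + (52.14949 − 63.66662)/3 = 48.31045
R(2,2) = (16·48.31045 − 51.08833) / 15 = 48.12526

48.125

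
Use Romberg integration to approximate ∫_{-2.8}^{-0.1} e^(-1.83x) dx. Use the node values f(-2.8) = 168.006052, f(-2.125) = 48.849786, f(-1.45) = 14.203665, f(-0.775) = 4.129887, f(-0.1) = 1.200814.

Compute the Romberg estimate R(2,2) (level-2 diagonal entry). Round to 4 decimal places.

91.5072

R(0,0) (trapezoid, 1 panel, h=2.7000): 228.429269
R(1,0) (trapezoid, 2 panels, h=1.3500): 133.389582
R(2,0) (trapezoid, 4 panels, h=0.6750): 102.456070
R(1,1) = 133.389582 + (133.389582 − 228.429269)/3 = 101.709686
R(2,1) = 102.456070 + (102.456070 − 133.389582)/3 = 92.144899
R(2,2) = 92.144899 + (92.144899 − 101.709686)/15 = 91.507247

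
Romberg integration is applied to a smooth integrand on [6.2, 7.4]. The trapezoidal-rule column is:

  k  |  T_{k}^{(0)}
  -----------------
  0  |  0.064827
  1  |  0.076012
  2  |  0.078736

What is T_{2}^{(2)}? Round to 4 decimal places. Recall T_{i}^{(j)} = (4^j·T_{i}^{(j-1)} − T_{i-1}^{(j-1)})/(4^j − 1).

Richardson extrapolation on the trapezoidal column (denominator 4−1=3):
T_{1}^{(1)} = 0.076012 + (0.076012 − 0.064827)/3 = 0.079740
T_{2}^{(1)} = 0.078736 + (0.078736 − 0.076012)/3 = 0.079644
T_{2}^{(2)} = 0.079644 + (0.079644 − 0.079740)/15 = 0.079638

0.0796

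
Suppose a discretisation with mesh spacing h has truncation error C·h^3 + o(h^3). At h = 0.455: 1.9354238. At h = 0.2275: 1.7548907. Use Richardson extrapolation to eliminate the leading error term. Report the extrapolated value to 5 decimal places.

Extrapolated value = (8·A(h/2) − A(h)) / (8 − 1)
= (8·1.7548907 − 1.9354238) / 7
= 12.1037018 / 7 = 1.7291003

1.72910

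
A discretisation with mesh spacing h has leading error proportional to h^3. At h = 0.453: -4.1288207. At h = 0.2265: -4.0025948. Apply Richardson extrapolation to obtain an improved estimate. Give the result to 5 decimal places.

-3.98456

Extrapolated value = (8·A(h/2) − A(h)) / (8 − 1)
= (8·(-4.0025948) − (-4.1288207)) / 7
= -27.8919377 / 7 = -3.9845625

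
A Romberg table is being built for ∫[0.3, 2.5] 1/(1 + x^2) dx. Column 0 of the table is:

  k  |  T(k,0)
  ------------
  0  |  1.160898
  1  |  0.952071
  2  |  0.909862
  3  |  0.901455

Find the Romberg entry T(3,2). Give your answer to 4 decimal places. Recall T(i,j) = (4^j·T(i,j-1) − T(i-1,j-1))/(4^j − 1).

Richardson extrapolation on the trapezoidal column (denominator 4−1=3):
T(2,1) = 0.909862 + (0.909862 − 0.952071)/3 = 0.895792
T(3,1) = 0.901455 + (0.901455 − 0.909862)/3 = 0.898653
T(3,2) = (16·0.898653 − 0.895792) / 15 = 0.898844

0.8988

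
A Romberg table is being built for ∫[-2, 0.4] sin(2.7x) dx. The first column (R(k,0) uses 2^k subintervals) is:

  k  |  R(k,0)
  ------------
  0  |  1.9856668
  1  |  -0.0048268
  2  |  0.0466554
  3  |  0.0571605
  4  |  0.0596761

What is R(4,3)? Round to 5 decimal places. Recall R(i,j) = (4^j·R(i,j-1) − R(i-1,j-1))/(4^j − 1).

R(2,1) = (4·0.0466554 − (-0.0048268)) / 3 = 0.0638161
R(3,1) = 0.0571605 + (0.0571605 − 0.0466554)/3 = 0.0606622
R(4,1) = (4·0.0596761 − 0.0571605) / 3 = 0.0605146
R(3,2) = (16·0.0606622 − 0.0638161) / 15 = 0.0604519
R(4,2) = 0.0605146 + (0.0605146 − 0.0606622)/15 = 0.0605048
R(4,3) = 0.0605048 + (0.0605048 − 0.0604519)/63 = 0.0605056

0.06051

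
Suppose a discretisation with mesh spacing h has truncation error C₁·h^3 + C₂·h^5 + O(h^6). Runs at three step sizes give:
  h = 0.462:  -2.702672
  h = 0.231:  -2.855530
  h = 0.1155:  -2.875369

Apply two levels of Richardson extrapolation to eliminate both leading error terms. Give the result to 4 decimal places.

First eliminate the h^3 term (factor 2^3 = 8):
  B₁ = (8·(-2.855530) − (-2.702672))/7 = -2.877367
  B₂ = (8·(-2.875369) − (-2.855530))/7 = -2.878203
Then eliminate the h^5 term (factor 2^5 = 32):
  (32·(-2.878203) − (-2.877367))/31 = -2.878230

-2.8782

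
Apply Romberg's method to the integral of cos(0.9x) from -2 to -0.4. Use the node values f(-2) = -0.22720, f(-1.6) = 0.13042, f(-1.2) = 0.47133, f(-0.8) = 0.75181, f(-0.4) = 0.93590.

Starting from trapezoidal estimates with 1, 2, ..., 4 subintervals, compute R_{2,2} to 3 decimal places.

R_{0,0} (trapezoid, 1 panel, h=1.6000): 0.56696
R_{1,0} (trapezoid, 2 panels, h=0.8000): 0.66054
R_{2,0} (trapezoid, 4 panels, h=0.4000): 0.68316
R_{1,1} = 0.66054 + (0.66054 − 0.56696)/3 = 0.69173
R_{2,1} = 0.68316 + (0.68316 − 0.66054)/3 = 0.69070
R_{2,2} = 0.69070 + (0.69070 − 0.69173)/15 = 0.69063

0.691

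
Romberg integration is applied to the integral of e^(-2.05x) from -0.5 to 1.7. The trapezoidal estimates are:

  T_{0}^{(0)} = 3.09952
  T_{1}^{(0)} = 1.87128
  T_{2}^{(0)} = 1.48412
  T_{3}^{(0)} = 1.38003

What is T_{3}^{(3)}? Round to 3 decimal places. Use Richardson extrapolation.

1.345

Richardson extrapolation on the trapezoidal column (denominator 4−1=3):
T_{1}^{(1)} = 1.87128 + (1.87128 − 3.09952)/3 = 1.46187
T_{2}^{(1)} = (4·1.48412 − 1.87128) / 3 = 1.35507
T_{3}^{(1)} = 1.38003 + (1.38003 − 1.48412)/3 = 1.34533
T_{2}^{(2)} = (16·1.35507 − 1.46187) / 15 = 1.34795
T_{3}^{(2)} = 1.34533 + (1.34533 − 1.35507)/15 = 1.34468
T_{3}^{(3)} = (64·1.34468 − 1.34795) / 63 = 1.34463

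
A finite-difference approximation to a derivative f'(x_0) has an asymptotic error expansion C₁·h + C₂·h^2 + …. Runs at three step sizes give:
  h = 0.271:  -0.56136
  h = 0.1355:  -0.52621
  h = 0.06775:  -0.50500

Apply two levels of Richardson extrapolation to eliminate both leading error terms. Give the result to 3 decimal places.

First eliminate the h term (factor 2^1 = 2):
  B₁ = (2·(-0.52621) − (-0.56136))/1 = -0.49106
  B₂ = (2·(-0.50500) − (-0.52621))/1 = -0.48379
Then eliminate the h^2 term (factor 2^2 = 4):
  (4·(-0.48379) − (-0.49106))/3 = -0.48137

-0.481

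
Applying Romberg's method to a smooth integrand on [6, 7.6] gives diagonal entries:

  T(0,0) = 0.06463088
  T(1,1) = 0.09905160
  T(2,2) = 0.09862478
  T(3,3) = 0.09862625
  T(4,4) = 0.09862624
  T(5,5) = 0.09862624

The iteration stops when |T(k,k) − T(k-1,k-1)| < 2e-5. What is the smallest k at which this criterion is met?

|T(1,1) − T(0,0)| = 0.03442072 ≥ 2e-5
|T(2,2) − T(1,1)| = 0.00042682 ≥ 2e-5
|T(3,3) − T(2,2)| = 0.00000147 < 2e-5

k = 3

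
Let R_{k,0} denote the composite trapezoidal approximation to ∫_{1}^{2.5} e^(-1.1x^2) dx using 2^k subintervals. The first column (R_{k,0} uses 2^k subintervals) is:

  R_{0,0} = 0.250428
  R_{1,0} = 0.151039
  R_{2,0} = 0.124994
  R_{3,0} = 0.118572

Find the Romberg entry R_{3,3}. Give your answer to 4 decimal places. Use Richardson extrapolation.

0.1164

R_{1,1} = 0.151039 + (0.151039 − 0.250428)/3 = 0.117909
R_{2,1} = 0.124994 + (0.124994 − 0.151039)/3 = 0.116312
R_{3,1} = (4·0.118572 − 0.124994) / 3 = 0.116431
R_{2,2} = 0.116312 + (0.116312 − 0.117909)/15 = 0.116206
R_{3,2} = (16·0.116431 − 0.116312) / 15 = 0.116439
R_{3,3} = (64·0.116439 − 0.116206) / 63 = 0.116443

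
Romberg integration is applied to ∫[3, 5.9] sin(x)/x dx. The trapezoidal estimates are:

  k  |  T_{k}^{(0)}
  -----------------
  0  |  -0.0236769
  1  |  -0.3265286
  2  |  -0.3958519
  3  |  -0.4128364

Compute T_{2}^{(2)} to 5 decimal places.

Richardson extrapolation on the trapezoidal column (denominator 4−1=3):
T_{1}^{(1)} = -0.3265286 + (-0.3265286 − (-0.0236769))/3 = -0.4274792
T_{2}^{(1)} = (4·(-0.3958519) − (-0.3265286)) / 3 = -0.4189597
T_{2}^{(2)} = -0.4189597 + (-0.4189597 − (-0.4274792))/15 = -0.4183917

-0.41839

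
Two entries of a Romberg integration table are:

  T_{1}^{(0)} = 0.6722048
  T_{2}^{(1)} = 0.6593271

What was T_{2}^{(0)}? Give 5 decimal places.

0.66255

From T_{2}^{(1)} = (4·T_{2}^{(0)} − T_{1}^{(0)})/3, solve for T_{2}^{(0)}:
4·T_{2}^{(0)} = 3·0.6593271 + 0.6722048 = 2.6501861
T_{2}^{(0)} = 0.6625465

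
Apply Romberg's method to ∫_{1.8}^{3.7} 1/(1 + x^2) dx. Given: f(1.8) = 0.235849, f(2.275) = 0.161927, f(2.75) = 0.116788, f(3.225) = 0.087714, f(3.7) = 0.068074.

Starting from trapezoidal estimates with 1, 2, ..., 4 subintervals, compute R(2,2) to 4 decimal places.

0.2431

R(0,0) (trapezoid, 1 panel, h=1.9000): 0.288727
R(1,0) (trapezoid, 2 panels, h=0.9500): 0.255312
R(2,0) (trapezoid, 4 panels, h=0.4750): 0.246235
R(1,1) = 0.255312 + (0.255312 − 0.288727)/3 = 0.244174
R(2,1) = 0.246235 + (0.246235 − 0.255312)/3 = 0.243209
R(2,2) = 0.243209 + (0.243209 − 0.244174)/15 = 0.243145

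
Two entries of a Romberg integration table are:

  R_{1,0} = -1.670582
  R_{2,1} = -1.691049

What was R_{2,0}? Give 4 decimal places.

From R_{2,1} = (4·R_{2,0} − R_{1,0})/3, solve for R_{2,0}:
4·R_{2,0} = 3·(-1.691049) + (-1.670582) = -6.743729
R_{2,0} = -1.685932

-1.6859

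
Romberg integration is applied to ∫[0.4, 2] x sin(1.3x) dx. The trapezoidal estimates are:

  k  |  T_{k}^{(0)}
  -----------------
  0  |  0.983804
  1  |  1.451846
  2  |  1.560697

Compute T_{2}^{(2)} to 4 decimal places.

Richardson extrapolation on the trapezoidal column (denominator 4−1=3):
T_{1}^{(1)} = 1.451846 + (1.451846 − 0.983804)/3 = 1.607860
T_{2}^{(1)} = 1.560697 + (1.560697 − 1.451846)/3 = 1.596981
T_{2}^{(2)} = 1.596981 + (1.596981 − 1.607860)/15 = 1.596256

1.5963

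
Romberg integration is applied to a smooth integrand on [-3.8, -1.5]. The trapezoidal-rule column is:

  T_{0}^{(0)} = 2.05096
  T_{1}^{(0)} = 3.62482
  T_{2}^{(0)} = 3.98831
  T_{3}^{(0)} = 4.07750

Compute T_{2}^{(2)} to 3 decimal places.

T_{1}^{(1)} = 3.62482 + (3.62482 − 2.05096)/3 = 4.14944
T_{2}^{(1)} = (4·3.98831 − 3.62482) / 3 = 4.10947
T_{2}^{(2)} = (16·4.10947 − 4.14944) / 15 = 4.10681

4.107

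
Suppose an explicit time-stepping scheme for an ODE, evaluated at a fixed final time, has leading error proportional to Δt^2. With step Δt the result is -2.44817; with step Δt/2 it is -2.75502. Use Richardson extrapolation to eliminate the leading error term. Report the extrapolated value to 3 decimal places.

-2.857

Extrapolated value = (4·A(Δt/2) − A(Δt)) / (4 − 1)
= (4·(-2.75502) − (-2.44817)) / 3
= -8.57191 / 3 = -2.85730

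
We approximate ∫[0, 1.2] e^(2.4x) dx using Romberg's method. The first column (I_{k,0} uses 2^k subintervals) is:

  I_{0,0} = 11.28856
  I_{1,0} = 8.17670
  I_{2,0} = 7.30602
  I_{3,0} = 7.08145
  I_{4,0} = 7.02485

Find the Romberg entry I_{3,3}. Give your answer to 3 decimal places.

Richardson extrapolation on the trapezoidal column (denominator 4−1=3):
I_{1,1} = (4·8.17670 − 11.28856) / 3 = 7.13941
I_{2,1} = (4·7.30602 − 8.17670) / 3 = 7.01579
I_{3,1} = 7.08145 + (7.08145 − 7.30602)/3 = 7.00659
I_{2,2} = 7.01579 + (7.01579 − 7.13941)/15 = 7.00755
I_{3,2} = 7.00659 + (7.00659 − 7.01579)/15 = 7.00598
I_{3,3} = (64·7.00598 − 7.00755) / 63 = 7.00596
(Column j=1 coincides with Simpson's rule on the same nodes.)

7.006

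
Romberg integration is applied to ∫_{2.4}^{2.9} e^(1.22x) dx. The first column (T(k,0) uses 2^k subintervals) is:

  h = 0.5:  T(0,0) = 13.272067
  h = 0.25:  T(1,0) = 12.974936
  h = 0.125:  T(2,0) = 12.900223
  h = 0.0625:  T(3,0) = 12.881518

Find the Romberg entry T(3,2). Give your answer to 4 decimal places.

Richardson extrapolation on the trapezoidal column (denominator 4−1=3):
T(2,1) = 12.900223 + (12.900223 − 12.974936)/3 = 12.875319
T(3,1) = (4·12.881518 − 12.900223) / 3 = 12.875283
T(3,2) = 12.875283 + (12.875283 − 12.875319)/15 = 12.875281

12.8753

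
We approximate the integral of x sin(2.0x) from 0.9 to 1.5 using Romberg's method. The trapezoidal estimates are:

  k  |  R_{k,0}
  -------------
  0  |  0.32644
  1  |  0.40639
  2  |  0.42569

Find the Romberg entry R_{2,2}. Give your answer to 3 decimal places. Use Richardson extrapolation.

R_{1,1} = (4·0.40639 − 0.32644) / 3 = 0.43304
R_{2,1} = 0.42569 + (0.42569 − 0.40639)/3 = 0.43212
R_{2,2} = 0.43212 + (0.43212 − 0.43304)/15 = 0.43206

0.432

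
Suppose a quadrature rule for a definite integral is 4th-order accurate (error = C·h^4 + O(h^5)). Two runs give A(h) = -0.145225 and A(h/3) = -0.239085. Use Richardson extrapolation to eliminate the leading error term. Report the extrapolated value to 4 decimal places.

-0.2403

The leading error scales as h^4; refining by a factor of 3 reduces it by 3^4 = 81.
Extrapolated value = (81·A(h/3) − A(h)) / (81 − 1)
= (81·(-0.239085) − (-0.145225)) / 80
= -19.220660 / 80 = -0.240258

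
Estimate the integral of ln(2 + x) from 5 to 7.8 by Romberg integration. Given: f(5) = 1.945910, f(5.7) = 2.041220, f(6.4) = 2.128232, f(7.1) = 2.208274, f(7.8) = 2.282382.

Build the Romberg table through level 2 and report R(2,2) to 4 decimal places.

R(0,0) (trapezoid, 1 panel, h=2.8000): 5.919609
R(1,0) (trapezoid, 2 panels, h=1.4000): 5.939329
R(2,0) (trapezoid, 4 panels, h=0.7000): 5.944310
R(1,1) = 5.939329 + (5.939329 − 5.919609)/3 = 5.945902
R(2,1) = 5.944310 + (5.944310 − 5.939329)/3 = 5.945970
R(2,2) = 5.945970 + (5.945970 − 5.945902)/15 = 5.945975

5.9460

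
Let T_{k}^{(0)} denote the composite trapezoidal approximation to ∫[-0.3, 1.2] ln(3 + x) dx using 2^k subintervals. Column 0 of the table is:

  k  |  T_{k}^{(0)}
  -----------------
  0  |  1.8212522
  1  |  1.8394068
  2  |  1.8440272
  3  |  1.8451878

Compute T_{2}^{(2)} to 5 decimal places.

Richardson extrapolation on the trapezoidal column (denominator 4−1=3):
T_{1}^{(1)} = 1.8394068 + (1.8394068 − 1.8212522)/3 = 1.8454583
T_{2}^{(1)} = 1.8440272 + (1.8440272 − 1.8394068)/3 = 1.8455673
T_{2}^{(2)} = 1.8455673 + (1.8455673 − 1.8454583)/15 = 1.8455746
(Column j=1 coincides with Simpson's rule on the same nodes.)

1.84557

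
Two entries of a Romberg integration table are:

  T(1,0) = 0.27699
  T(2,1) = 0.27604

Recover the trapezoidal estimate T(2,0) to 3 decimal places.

0.276

From T(2,1) = (4·T(2,0) − T(1,0))/3, solve for T(2,0):
4·T(2,0) = 3·0.27604 + 0.27699 = 1.10511
T(2,0) = 0.27628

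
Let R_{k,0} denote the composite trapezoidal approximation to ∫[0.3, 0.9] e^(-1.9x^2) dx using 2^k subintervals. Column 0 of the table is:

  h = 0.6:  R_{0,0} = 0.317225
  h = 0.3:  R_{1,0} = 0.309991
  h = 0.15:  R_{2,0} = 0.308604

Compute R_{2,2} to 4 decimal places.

0.3082

Richardson extrapolation on the trapezoidal column (denominator 4−1=3):
R_{1,1} = (4·0.309991 − 0.317225) / 3 = 0.307580
R_{2,1} = (4·0.308604 − 0.309991) / 3 = 0.308142
R_{2,2} = 0.308142 + (0.308142 − 0.307580)/15 = 0.308179
(Column j=1 coincides with Simpson's rule on the same nodes.)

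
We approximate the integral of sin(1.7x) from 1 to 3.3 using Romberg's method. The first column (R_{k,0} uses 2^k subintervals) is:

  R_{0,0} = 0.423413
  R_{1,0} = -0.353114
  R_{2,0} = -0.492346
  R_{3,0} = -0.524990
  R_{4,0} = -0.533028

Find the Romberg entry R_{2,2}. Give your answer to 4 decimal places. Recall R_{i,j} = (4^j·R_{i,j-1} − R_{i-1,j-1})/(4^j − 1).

-0.5339

Richardson extrapolation on the trapezoidal column (denominator 4−1=3):
R_{1,1} = (4·(-0.353114) − 0.423413) / 3 = -0.611956
R_{2,1} = (4·(-0.492346) − (-0.353114)) / 3 = -0.538757
R_{2,2} = -0.538757 + (-0.538757 − (-0.611956))/15 = -0.533877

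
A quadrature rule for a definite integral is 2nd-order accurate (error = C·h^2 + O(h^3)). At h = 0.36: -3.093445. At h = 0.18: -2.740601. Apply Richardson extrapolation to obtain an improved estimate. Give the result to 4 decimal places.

The leading error scales as h^2; refining by a factor of 2 reduces it by 2^2 = 4.
Extrapolated value = (4·A(h/2) − A(h)) / (4 − 1)
= (4·(-2.740601) − (-3.093445)) / 3
= -7.868959 / 3 = -2.622986

-2.6230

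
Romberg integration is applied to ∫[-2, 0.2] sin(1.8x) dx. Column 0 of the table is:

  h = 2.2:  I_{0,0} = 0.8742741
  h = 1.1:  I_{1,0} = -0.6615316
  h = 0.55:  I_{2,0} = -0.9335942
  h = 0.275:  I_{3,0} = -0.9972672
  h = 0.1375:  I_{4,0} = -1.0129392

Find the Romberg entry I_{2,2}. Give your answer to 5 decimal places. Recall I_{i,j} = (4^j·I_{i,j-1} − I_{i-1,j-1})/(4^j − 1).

Richardson extrapolation on the trapezoidal column (denominator 4−1=3):
I_{1,1} = (4·(-0.6615316) − 0.8742741) / 3 = -1.1734668
I_{2,1} = (4·(-0.9335942) − (-0.6615316)) / 3 = -1.0242817
I_{2,2} = (16·(-1.0242817) − (-1.1734668)) / 15 = -1.0143360

-1.01434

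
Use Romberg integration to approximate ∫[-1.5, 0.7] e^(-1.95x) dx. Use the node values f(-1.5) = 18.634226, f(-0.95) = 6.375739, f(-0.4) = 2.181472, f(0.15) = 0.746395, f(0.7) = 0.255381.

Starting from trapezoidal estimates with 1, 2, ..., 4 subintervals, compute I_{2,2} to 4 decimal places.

9.4432

I_{0,0} (trapezoid, 1 panel, h=2.2000): 20.778568
I_{1,0} (trapezoid, 2 panels, h=1.1000): 12.788903
I_{2,0} (trapezoid, 4 panels, h=0.5500): 10.311625
I_{1,1} = 12.788903 + (12.788903 − 20.778568)/3 = 10.125681
I_{2,1} = 10.311625 + (10.311625 − 12.788903)/3 = 9.485866
I_{2,2} = 9.485866 + (9.485866 − 10.125681)/15 = 9.443212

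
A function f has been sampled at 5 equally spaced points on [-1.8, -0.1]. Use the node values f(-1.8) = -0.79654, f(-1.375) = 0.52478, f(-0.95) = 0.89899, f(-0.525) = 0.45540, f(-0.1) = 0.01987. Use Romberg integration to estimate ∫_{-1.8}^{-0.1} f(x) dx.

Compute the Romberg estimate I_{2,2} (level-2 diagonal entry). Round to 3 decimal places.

I_{0,0} (trapezoid, 1 panel, h=1.7000): -0.66017
I_{1,0} (trapezoid, 2 panels, h=0.8500): 0.43406
I_{2,0} (trapezoid, 4 panels, h=0.4250): 0.63360
I_{1,1} = 0.43406 + (0.43406 − (-0.66017))/3 = 0.79880
I_{2,1} = 0.63360 + (0.63360 − 0.43406)/3 = 0.70011
I_{2,2} = 0.70011 + (0.70011 − 0.79880)/15 = 0.69353

0.694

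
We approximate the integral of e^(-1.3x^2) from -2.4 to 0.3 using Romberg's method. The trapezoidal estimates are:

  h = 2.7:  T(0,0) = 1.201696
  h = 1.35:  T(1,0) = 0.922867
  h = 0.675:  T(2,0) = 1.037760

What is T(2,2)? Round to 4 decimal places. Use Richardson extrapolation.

Richardson extrapolation on the trapezoidal column (denominator 4−1=3):
T(1,1) = (4·0.922867 − 1.201696) / 3 = 0.829924
T(2,1) = (4·1.037760 − 0.922867) / 3 = 1.076058
T(2,2) = (16·1.076058 − 0.829924) / 15 = 1.092467

1.0925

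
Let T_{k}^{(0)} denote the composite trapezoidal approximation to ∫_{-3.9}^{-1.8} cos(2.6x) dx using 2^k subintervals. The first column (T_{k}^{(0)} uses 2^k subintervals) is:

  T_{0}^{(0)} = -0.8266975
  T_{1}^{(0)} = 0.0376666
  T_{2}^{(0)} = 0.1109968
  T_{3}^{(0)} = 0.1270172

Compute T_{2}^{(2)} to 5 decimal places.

0.12275

T_{1}^{(1)} = (4·0.0376666 − (-0.8266975)) / 3 = 0.3257880
T_{2}^{(1)} = 0.1109968 + (0.1109968 − 0.0376666)/3 = 0.1354402
T_{2}^{(2)} = 0.1354402 + (0.1354402 − 0.3257880)/15 = 0.1227503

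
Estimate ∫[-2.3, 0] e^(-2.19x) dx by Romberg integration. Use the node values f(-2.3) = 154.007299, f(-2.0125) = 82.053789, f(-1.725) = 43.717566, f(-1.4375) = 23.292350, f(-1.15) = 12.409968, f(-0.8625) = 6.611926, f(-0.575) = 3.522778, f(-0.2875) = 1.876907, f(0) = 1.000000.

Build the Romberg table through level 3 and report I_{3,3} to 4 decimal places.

69.8693

I_{0,0} (trapezoid, 1 panel, h=2.3000): 178.258394
I_{1,0} (trapezoid, 2 panels, h=1.1500): 103.400660
I_{2,0} (trapezoid, 4 panels, h=0.5750): 78.863528
I_{3,0} (trapezoid, 8 panels, h=0.2875): 72.159318
I_{1,1} = 103.400660 + (103.400660 − 178.258394)/3 = 78.448082
I_{2,1} = 78.863528 + (78.863528 − 103.400660)/3 = 70.684484
I_{3,1} = 72.159318 + (72.159318 − 78.863528)/3 = 69.924581
I_{2,2} = 70.684484 + (70.684484 − 78.448082)/15 = 70.166911
I_{3,2} = 69.924581 + (69.924581 − 70.684484)/15 = 69.873921
I_{3,3} = 69.873921 + (69.873921 − 70.166911)/63 = 69.869270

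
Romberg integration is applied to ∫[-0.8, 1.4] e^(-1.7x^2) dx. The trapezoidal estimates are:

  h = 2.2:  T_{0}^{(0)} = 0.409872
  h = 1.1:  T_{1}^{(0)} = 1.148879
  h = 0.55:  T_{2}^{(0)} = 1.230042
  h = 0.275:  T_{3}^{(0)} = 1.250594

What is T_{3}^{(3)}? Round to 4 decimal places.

1.2576

Richardson extrapolation on the trapezoidal column (denominator 4−1=3):
T_{1}^{(1)} = (4·1.148879 − 0.409872) / 3 = 1.395215
T_{2}^{(1)} = (4·1.230042 − 1.148879) / 3 = 1.257096
T_{3}^{(1)} = 1.250594 + (1.250594 − 1.230042)/3 = 1.257445
T_{2}^{(2)} = 1.257096 + (1.257096 − 1.395215)/15 = 1.247888
T_{3}^{(2)} = (16·1.257445 − 1.257096) / 15 = 1.257468
T_{3}^{(3)} = 1.257468 + (1.257468 − 1.247888)/63 = 1.257620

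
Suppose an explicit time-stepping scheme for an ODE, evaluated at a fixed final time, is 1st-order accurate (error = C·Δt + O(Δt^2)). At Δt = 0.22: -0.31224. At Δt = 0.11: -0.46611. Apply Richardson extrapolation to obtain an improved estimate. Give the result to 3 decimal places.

-0.620

The leading error scales as Δt; refining by a factor of 2 reduces it by 2^1 = 2.
Extrapolated value = (2·A(Δt/2) − A(Δt)) / (2 − 1)
= (2·(-0.46611) − (-0.31224)) / 1
= -0.61998 / 1 = -0.61998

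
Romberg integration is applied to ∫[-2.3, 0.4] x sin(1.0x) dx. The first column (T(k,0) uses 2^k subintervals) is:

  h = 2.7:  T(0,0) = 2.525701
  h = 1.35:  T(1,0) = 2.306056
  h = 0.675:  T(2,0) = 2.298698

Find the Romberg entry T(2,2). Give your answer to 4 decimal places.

2.3005

T(1,1) = (4·2.306056 − 2.525701) / 3 = 2.232841
T(2,1) = 2.298698 + (2.298698 − 2.306056)/3 = 2.296245
T(2,2) = 2.296245 + (2.296245 − 2.232841)/15 = 2.300472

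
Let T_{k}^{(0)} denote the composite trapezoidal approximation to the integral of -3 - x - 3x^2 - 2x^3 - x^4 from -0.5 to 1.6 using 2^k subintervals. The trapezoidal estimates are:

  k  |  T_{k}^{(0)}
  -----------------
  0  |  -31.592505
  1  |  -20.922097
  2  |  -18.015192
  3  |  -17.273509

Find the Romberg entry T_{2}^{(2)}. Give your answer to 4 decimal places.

Richardson extrapolation on the trapezoidal column (denominator 4−1=3):
T_{1}^{(1)} = -20.922097 + (-20.922097 − (-31.592505))/3 = -17.365294
T_{2}^{(1)} = -18.015192 + (-18.015192 − (-20.922097))/3 = -17.046224
T_{2}^{(2)} = -17.046224 + (-17.046224 − (-17.365294))/15 = -17.024953

-17.0250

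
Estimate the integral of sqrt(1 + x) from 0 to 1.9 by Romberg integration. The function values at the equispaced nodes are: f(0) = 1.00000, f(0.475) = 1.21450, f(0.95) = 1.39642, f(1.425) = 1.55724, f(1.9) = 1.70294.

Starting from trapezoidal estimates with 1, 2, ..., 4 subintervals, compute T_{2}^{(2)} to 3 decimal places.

2.626

T_{0}^{(0)} (trapezoid, 1 panel, h=1.9000): 2.56779
T_{1}^{(0)} (trapezoid, 2 panels, h=0.9500): 2.61050
T_{2}^{(0)} (trapezoid, 4 panels, h=0.4750): 2.62182
T_{1}^{(1)} = 2.61050 + (2.61050 − 2.56779)/3 = 2.62474
T_{2}^{(1)} = 2.62182 + (2.62182 − 2.61050)/3 = 2.62559
T_{2}^{(2)} = 2.62559 + (2.62559 − 2.62474)/15 = 2.62565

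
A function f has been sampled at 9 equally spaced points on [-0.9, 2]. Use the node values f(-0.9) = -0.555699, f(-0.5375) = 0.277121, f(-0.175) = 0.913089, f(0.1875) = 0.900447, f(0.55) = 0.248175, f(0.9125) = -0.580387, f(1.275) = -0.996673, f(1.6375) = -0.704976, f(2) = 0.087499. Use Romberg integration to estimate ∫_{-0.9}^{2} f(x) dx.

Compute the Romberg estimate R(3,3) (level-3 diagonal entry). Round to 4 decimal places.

-0.0681

R(0,0) (trapezoid, 1 panel, h=2.9000): -0.678890
R(1,0) (trapezoid, 2 panels, h=1.4500): 0.020409
R(2,0) (trapezoid, 4 panels, h=0.7250): -0.050394
R(3,0) (trapezoid, 8 panels, h=0.3625): -0.064273
R(1,1) = 0.020409 + (0.020409 − (-0.678890))/3 = 0.253509
R(2,1) = -0.050394 + (-0.050394 − 0.020409)/3 = -0.073995
R(3,1) = -0.064273 + (-0.064273 − (-0.050394))/3 = -0.068899
R(2,2) = -0.073995 + (-0.073995 − 0.253509)/15 = -0.095829
R(3,2) = -0.068899 + (-0.068899 − (-0.073995))/15 = -0.068559
R(3,3) = -0.068559 + (-0.068559 − (-0.095829))/63 = -0.068126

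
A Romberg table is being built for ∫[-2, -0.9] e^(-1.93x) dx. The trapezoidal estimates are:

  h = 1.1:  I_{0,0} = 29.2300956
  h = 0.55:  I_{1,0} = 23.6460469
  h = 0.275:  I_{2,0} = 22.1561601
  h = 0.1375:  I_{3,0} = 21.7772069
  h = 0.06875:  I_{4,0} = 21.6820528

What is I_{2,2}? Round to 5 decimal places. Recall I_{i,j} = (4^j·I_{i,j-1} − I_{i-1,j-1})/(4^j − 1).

I_{1,1} = (4·23.6460469 − 29.2300956) / 3 = 21.7846973
I_{2,1} = 22.1561601 + (22.1561601 − 23.6460469)/3 = 21.6595312
I_{2,2} = 21.6595312 + (21.6595312 − 21.7846973)/15 = 21.6511868

21.65119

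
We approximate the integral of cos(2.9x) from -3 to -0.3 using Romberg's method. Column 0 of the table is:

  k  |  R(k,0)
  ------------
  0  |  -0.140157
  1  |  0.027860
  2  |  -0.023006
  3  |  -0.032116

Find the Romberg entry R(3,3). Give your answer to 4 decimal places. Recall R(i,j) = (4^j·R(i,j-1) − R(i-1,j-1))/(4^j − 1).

Richardson extrapolation on the trapezoidal column (denominator 4−1=3):
R(1,1) = 0.027860 + (0.027860 − (-0.140157))/3 = 0.083866
R(2,1) = -0.023006 + (-0.023006 − 0.027860)/3 = -0.039961
R(3,1) = -0.032116 + (-0.032116 − (-0.023006))/3 = -0.035153
R(2,2) = -0.039961 + (-0.039961 − 0.083866)/15 = -0.048216
R(3,2) = (16·(-0.035153) − (-0.039961)) / 15 = -0.034832
R(3,3) = -0.034832 + (-0.034832 − (-0.048216))/63 = -0.034620

-0.0346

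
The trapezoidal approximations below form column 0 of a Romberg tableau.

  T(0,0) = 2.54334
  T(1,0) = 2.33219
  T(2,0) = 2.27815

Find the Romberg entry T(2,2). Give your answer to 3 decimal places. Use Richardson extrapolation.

2.260

Richardson extrapolation on the trapezoidal column (denominator 4−1=3):
T(1,1) = (4·2.33219 − 2.54334) / 3 = 2.26181
T(2,1) = (4·2.27815 − 2.33219) / 3 = 2.26014
T(2,2) = (16·2.26014 − 2.26181) / 15 = 2.26003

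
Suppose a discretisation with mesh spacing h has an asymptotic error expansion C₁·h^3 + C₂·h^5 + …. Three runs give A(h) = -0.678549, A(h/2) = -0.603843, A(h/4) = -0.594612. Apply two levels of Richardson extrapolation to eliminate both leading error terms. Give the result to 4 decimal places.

First eliminate the h^3 term (factor 2^3 = 8):
  B₁ = (8·(-0.603843) − (-0.678549))/7 = -0.593171
  B₂ = (8·(-0.594612) − (-0.603843))/7 = -0.593293
Then eliminate the h^5 term (factor 2^5 = 32):
  (32·(-0.593293) − (-0.593171))/31 = -0.593297

-0.5933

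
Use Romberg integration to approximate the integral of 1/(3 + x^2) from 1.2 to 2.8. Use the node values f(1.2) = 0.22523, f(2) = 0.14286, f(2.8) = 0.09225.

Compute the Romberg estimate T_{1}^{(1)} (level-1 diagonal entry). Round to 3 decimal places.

T_{0}^{(0)} (trapezoid, 1 panel, h=1.6000): 0.25398
T_{1}^{(0)} (trapezoid, 2 panels, h=0.8000): 0.24128
T_{1}^{(1)} = 0.24128 + (0.24128 − 0.25398)/3 = 0.23705

0.237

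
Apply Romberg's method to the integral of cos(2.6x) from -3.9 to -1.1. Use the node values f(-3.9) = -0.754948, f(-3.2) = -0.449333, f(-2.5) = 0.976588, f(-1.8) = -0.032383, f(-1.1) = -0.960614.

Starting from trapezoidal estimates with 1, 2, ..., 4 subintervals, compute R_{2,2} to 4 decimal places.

R_{0,0} (trapezoid, 1 panel, h=2.8000): -2.401787
R_{1,0} (trapezoid, 2 panels, h=1.4000): 0.166330
R_{2,0} (trapezoid, 4 panels, h=0.7000): -0.254036
R_{1,1} = 0.166330 + (0.166330 − (-2.401787))/3 = 1.022369
R_{2,1} = -0.254036 + (-0.254036 − 0.166330)/3 = -0.394158
R_{2,2} = -0.394158 + (-0.394158 − 1.022369)/15 = -0.488593

-0.4886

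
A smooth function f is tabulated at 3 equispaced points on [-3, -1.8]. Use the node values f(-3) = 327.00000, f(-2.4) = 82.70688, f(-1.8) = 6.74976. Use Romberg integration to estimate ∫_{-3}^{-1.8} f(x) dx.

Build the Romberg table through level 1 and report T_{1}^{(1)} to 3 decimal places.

T_{0}^{(0)} (trapezoid, 1 panel, h=1.2000): 200.24986
T_{1}^{(0)} (trapezoid, 2 panels, h=0.6000): 149.74906
T_{1}^{(1)} = 149.74906 + (149.74906 − 200.24986)/3 = 132.91546

132.915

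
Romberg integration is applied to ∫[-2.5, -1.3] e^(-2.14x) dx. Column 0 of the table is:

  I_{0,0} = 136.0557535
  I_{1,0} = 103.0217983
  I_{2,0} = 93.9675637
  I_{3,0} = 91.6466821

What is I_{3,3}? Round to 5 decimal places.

90.86779

I_{1,1} = 103.0217983 + (103.0217983 − 136.0557535)/3 = 92.0104799
I_{2,1} = 93.9675637 + (93.9675637 − 103.0217983)/3 = 90.9494855
I_{3,1} = (4·91.6466821 − 93.9675637) / 3 = 90.8730549
I_{2,2} = (16·90.9494855 − 92.0104799) / 15 = 90.8787525
I_{3,2} = 90.8730549 + (90.8730549 − 90.9494855)/15 = 90.8679595
I_{3,3} = 90.8679595 + (90.8679595 − 90.8787525)/63 = 90.8677882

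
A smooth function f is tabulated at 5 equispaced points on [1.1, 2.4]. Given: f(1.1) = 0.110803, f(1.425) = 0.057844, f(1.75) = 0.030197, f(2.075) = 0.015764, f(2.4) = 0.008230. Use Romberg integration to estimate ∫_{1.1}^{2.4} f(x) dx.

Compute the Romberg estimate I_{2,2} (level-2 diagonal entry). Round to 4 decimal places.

I_{0,0} (trapezoid, 1 panel, h=1.3000): 0.077371
I_{1,0} (trapezoid, 2 panels, h=0.6500): 0.058314
I_{2,0} (trapezoid, 4 panels, h=0.3250): 0.053079
I_{1,1} = 0.058314 + (0.058314 − 0.077371)/3 = 0.051962
I_{2,1} = 0.053079 + (0.053079 − 0.058314)/3 = 0.051334
I_{2,2} = 0.051334 + (0.051334 − 0.051962)/15 = 0.051292

0.0513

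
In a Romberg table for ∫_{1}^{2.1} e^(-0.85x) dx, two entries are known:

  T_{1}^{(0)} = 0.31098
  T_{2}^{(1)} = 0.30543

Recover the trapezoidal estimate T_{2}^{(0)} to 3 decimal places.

From T_{2}^{(1)} = (4·T_{2}^{(0)} − T_{1}^{(0)})/3, solve for T_{2}^{(0)}:
4·T_{2}^{(0)} = 3·0.30543 + 0.31098 = 1.22727
T_{2}^{(0)} = 0.30682

0.307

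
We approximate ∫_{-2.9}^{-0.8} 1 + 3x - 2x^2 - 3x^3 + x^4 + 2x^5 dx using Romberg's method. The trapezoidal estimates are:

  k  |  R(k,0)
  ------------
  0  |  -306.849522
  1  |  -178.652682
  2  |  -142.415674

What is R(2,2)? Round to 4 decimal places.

Richardson extrapolation on the trapezoidal column (denominator 4−1=3):
R(1,1) = (4·(-178.652682) − (-306.849522)) / 3 = -135.920402
R(2,1) = (4·(-142.415674) − (-178.652682)) / 3 = -130.336671
R(2,2) = (16·(-130.336671) − (-135.920402)) / 15 = -129.964422

-129.9644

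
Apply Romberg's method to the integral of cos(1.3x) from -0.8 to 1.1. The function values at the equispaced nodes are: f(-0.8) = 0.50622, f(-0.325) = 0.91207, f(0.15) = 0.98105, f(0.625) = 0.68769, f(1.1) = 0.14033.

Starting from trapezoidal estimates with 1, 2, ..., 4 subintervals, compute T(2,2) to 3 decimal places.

T(0,0) (trapezoid, 1 panel, h=1.9000): 0.61422
T(1,0) (trapezoid, 2 panels, h=0.9500): 1.23911
T(2,0) (trapezoid, 4 panels, h=0.4750): 1.37944
T(1,1) = 1.23911 + (1.23911 − 0.61422)/3 = 1.44741
T(2,1) = 1.37944 + (1.37944 − 1.23911)/3 = 1.42622
T(2,2) = 1.42622 + (1.42622 − 1.44741)/15 = 1.42481

1.425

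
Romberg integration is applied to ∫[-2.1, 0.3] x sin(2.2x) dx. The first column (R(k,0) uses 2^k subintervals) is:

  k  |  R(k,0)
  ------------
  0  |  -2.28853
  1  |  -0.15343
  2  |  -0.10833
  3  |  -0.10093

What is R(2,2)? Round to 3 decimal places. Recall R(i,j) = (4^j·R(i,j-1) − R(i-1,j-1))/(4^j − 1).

Richardson extrapolation on the trapezoidal column (denominator 4−1=3):
R(1,1) = -0.15343 + (-0.15343 − (-2.28853))/3 = 0.55827
R(2,1) = (4·(-0.10833) − (-0.15343)) / 3 = -0.09330
R(2,2) = (16·(-0.09330) − 0.55827) / 15 = -0.13674

-0.137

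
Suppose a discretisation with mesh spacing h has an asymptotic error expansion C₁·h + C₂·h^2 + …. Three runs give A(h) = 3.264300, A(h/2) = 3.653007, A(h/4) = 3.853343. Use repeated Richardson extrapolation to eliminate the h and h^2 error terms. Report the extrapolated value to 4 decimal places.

First eliminate the h term (factor 2^1 = 2):
  B₁ = (2·3.653007 − 3.264300)/1 = 4.041714
  B₂ = (2·3.853343 − 3.653007)/1 = 4.053679
Then eliminate the h^2 term (factor 2^2 = 4):
  (4·4.053679 − 4.041714)/3 = 4.057667

4.0577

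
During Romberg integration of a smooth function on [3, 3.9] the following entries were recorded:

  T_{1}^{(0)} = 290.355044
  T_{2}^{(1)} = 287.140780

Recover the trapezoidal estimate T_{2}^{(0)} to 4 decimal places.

287.9443

From T_{2}^{(1)} = (4·T_{2}^{(0)} − T_{1}^{(0)})/3, solve for T_{2}^{(0)}:
4·T_{2}^{(0)} = 3·287.140780 + 290.355044 = 1151.777384
T_{2}^{(0)} = 287.944346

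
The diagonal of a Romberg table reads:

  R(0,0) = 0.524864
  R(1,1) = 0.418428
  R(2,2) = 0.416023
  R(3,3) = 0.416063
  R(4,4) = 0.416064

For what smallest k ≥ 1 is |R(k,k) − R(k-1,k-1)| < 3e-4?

k = 3

|R(1,1) − R(0,0)| = 0.106436 ≥ 3e-4
|R(2,2) − R(1,1)| = 0.002405 ≥ 3e-4
|R(3,3) − R(2,2)| = 0.000040 < 3e-4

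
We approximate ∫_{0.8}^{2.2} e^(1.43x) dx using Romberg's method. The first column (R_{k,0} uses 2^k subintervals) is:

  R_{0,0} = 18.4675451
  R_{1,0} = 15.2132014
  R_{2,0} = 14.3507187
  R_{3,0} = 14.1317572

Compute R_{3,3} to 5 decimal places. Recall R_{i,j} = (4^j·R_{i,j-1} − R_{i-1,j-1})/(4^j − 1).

R_{1,1} = (4·15.2132014 − 18.4675451) / 3 = 14.1284202
R_{2,1} = (4·14.3507187 − 15.2132014) / 3 = 14.0632245
R_{3,1} = 14.1317572 + (14.1317572 − 14.3507187)/3 = 14.0587700
R_{2,2} = (16·14.0632245 − 14.1284202) / 15 = 14.0588781
R_{3,2} = 14.0587700 + (14.0587700 − 14.0632245)/15 = 14.0584730
R_{3,3} = 14.0584730 + (14.0584730 − 14.0588781)/63 = 14.0584666

14.05847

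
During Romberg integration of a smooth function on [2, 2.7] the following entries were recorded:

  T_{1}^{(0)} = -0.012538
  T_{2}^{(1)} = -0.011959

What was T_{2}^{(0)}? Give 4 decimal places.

-0.0121

From T_{2}^{(1)} = (4·T_{2}^{(0)} − T_{1}^{(0)})/3, solve for T_{2}^{(0)}:
4·T_{2}^{(0)} = 3·(-0.011959) + (-0.012538) = -0.048415
T_{2}^{(0)} = -0.012104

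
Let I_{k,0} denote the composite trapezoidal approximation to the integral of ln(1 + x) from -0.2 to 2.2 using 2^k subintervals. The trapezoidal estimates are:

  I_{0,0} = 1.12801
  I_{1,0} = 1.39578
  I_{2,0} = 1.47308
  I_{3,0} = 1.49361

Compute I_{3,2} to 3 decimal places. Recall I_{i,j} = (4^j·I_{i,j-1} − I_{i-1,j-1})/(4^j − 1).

I_{2,1} = 1.47308 + (1.47308 − 1.39578)/3 = 1.49885
I_{3,1} = 1.49361 + (1.49361 − 1.47308)/3 = 1.50045
I_{3,2} = (16·1.50045 − 1.49885) / 15 = 1.50056
(Column j=1 coincides with Simpson's rule on the same nodes.)

1.501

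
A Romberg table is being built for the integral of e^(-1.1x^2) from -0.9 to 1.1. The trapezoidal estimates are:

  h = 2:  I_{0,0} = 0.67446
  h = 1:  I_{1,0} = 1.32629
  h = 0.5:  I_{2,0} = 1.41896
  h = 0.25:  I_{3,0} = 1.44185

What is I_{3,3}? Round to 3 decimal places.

1.450

I_{1,1} = (4·1.32629 − 0.67446) / 3 = 1.54357
I_{2,1} = (4·1.41896 − 1.32629) / 3 = 1.44985
I_{3,1} = (4·1.44185 − 1.41896) / 3 = 1.44948
I_{2,2} = 1.44985 + (1.44985 − 1.54357)/15 = 1.44360
I_{3,2} = (16·1.44948 − 1.44985) / 15 = 1.44946
I_{3,3} = 1.44946 + (1.44946 − 1.44360)/63 = 1.44955
(Column j=1 coincides with Simpson's rule on the same nodes.)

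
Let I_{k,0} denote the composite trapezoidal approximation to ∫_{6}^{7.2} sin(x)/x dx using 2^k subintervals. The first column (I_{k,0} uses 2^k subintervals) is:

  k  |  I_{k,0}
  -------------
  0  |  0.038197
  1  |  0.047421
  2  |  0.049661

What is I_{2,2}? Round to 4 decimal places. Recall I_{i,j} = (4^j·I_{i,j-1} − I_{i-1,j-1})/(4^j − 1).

I_{1,1} = (4·0.047421 − 0.038197) / 3 = 0.050496
I_{2,1} = (4·0.049661 − 0.047421) / 3 = 0.050408
I_{2,2} = 0.050408 + (0.050408 − 0.050496)/15 = 0.050402

0.0504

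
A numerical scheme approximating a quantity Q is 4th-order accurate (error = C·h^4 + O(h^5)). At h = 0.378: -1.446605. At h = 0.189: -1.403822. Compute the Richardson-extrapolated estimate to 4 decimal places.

-1.4010

The leading error scales as h^4; refining by a factor of 2 reduces it by 2^4 = 16.
Extrapolated value = (16·A(h/2) − A(h)) / (16 − 1)
= (16·(-1.403822) − (-1.446605)) / 15
= -21.014547 / 15 = -1.400970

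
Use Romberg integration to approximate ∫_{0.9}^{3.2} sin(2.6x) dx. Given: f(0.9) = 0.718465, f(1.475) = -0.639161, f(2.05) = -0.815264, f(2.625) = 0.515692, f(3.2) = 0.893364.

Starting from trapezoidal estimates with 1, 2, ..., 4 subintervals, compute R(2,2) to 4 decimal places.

-0.0626

R(0,0) (trapezoid, 1 panel, h=2.3000): 1.853603
R(1,0) (trapezoid, 2 panels, h=1.1500): -0.010752
R(2,0) (trapezoid, 4 panels, h=0.5750): -0.076371
R(1,1) = -0.010752 + (-0.010752 − 1.853603)/3 = -0.632204
R(2,1) = -0.076371 + (-0.076371 − (-0.010752))/3 = -0.098244
R(2,2) = -0.098244 + (-0.098244 − (-0.632204))/15 = -0.062647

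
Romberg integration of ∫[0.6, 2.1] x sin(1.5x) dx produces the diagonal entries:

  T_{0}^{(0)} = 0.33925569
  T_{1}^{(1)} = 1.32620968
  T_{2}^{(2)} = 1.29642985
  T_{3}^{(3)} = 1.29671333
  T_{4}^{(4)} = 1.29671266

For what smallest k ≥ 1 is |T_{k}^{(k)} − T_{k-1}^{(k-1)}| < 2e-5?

k = 4

|T_{1}^{(1)} − T_{0}^{(0)}| = 0.98695399 ≥ 2e-5
|T_{2}^{(2)} − T_{1}^{(1)}| = 0.02977983 ≥ 2e-5
|T_{3}^{(3)} − T_{2}^{(2)}| = 0.00028348 ≥ 2e-5
|T_{4}^{(4)} − T_{3}^{(3)}| = 0.00000067 < 2e-5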